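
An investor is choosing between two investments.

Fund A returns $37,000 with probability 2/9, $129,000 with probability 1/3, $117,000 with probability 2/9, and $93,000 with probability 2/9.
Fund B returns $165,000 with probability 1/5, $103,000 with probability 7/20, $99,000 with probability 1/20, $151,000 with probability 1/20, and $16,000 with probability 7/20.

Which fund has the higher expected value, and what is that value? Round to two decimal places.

Fund A ($97,888.89)

Fund A = 2/9 × 37000 + 1/3 × 129000 + 2/9 × 117000 + 2/9 × 93000 = 8222.2222 + 43000 + 26000 + 20666.6667 = 97888.8889
Fund B = 1/5 × 165000 + 7/20 × 103000 + 1/20 × 99000 + 1/20 × 151000 + 7/20 × 16000 = 33000 + 36050 + 4950 + 7550 + 5600 = 87150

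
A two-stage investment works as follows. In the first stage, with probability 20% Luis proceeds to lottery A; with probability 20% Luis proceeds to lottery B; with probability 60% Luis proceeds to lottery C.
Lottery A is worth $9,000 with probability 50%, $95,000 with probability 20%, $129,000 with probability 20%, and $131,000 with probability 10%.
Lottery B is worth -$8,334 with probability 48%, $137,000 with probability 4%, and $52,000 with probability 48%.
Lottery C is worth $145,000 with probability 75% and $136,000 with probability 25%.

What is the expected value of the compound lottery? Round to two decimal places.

EV(A) = 0.5 × 9000 + 0.2 × 95000 + 0.2 × 129000 + 0.1 × 131000 = 4500 + 19000 + 25800 + 13100 = 62400
EV(B) = 0.48 × (-8334) + 0.04 × 137000 + 0.48 × 52000 = -4000.32 + 5480 + 24960 = 26439.68
EV(C) = 0.75 × 145000 + 0.25 × 136000 = 108750 + 34000 = 142750
Overall = 0.2 × 62400 + 0.2 × 26439.68 + 0.6 × 142750 = 12480 + 5287.936 + 85650 = 103417.936

$103,417.94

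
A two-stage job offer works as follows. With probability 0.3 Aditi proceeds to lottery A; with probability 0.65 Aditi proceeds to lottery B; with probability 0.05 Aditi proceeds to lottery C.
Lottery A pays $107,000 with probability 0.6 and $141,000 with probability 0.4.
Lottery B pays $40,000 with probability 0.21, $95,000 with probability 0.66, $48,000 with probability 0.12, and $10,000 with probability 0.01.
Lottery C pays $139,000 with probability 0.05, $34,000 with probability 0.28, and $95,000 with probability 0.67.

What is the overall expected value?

$90,210

EV(A) = 0.6 × 107000 + 0.4 × 141000 = 64200 + 56400 = 120600
EV(B) = 0.21 × 40000 + 0.66 × 95000 + 0.12 × 48000 + 0.01 × 10000 = 8400 + 62700 + 5760 + 100 = 76960
EV(C) = 0.05 × 139000 + 0.28 × 34000 + 0.67 × 95000 = 6950 + 9520 + 63650 = 80120
Overall = 0.3 × 120600 + 0.65 × 76960 + 0.05 × 80120 = 36180 + 50024 + 4006 = 90210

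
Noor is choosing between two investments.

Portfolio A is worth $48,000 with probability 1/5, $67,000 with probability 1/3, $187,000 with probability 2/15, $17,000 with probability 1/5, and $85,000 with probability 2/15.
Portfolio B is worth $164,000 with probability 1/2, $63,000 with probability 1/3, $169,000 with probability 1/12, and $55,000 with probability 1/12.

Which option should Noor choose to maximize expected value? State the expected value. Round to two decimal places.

Portfolio A = 1/5 × 48000 + 1/3 × 67000 + 2/15 × 187000 + 1/5 × 17000 + 2/15 × 85000 = 9600 + 22333.3333 + 24933.3333 + 3400 + 11333.3333 = 71600
Portfolio B = 1/2 × 164000 + 1/3 × 63000 + 1/12 × 169000 + 1/12 × 55000 = 82000 + 21000 + 14083.3333 + 4583.3333 = 121666.6667

Portfolio B ($121,666.67)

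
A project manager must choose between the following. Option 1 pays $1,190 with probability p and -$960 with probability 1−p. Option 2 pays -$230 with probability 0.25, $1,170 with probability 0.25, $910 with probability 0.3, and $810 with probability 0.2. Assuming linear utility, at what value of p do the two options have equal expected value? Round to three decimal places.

p = 0.758

EV(Option 2) = 0.25 × (-230) + 0.25 × 1170 + 0.3 × 910 + 0.2 × 810 = -57.5 + 292.5 + 273 + 162 = 670
p·1190 + (1−p)·(-960) = 670
2150p − 960 = 670
p = (670 + 960) / 2150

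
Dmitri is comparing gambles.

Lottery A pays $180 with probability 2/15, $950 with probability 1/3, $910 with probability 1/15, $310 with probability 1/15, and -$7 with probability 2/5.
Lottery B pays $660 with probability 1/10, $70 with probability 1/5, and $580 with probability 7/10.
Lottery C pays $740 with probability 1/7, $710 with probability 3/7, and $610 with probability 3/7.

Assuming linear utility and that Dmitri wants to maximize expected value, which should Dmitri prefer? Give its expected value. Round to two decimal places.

Lottery C ($671.43)

Lottery A = 2/15 × 180 + 1/3 × 950 + 1/15 × 910 + 1/15 × 310 + 2/5 × (-7) = 24 + 316.6667 + 60.6667 + 20.6667 − 2.8 = 419.2
Lottery B = 1/10 × 660 + 1/5 × 70 + 7/10 × 580 = 66 + 14 + 406 = 486
Lottery C = 1/7 × 740 + 3/7 × 710 + 3/7 × 610 = 105.7143 + 304.2857 + 261.4286 = 671.4286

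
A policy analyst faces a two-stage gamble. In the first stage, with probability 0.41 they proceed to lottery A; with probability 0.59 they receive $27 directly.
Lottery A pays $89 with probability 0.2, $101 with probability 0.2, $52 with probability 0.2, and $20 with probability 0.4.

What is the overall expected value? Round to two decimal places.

EV(A) = 0.2 × 89 + 0.2 × 101 + 0.2 × 52 + 0.4 × 20 = 17.8 + 20.2 + 10.4 + 8 = 56.4
Branch B: 27 (certain)
Overall = 0.41 × 56.4 + 0.59 × 27 = 23.124 + 15.93 = 39.054

$39.05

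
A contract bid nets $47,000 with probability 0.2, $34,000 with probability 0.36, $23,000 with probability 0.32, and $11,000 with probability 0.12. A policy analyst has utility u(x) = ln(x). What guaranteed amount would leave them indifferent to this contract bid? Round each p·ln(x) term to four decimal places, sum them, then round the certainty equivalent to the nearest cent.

E[u] = 0.2·ln(47000) + 0.36·ln(34000) + 0.32·ln(23000) + 0.12·ln(11000) = 2.1516 + 3.7563 + 3.2138 + 1.1167 = 10.2384
CE = e^10.2384 ≈ 27956.36

$27,956.36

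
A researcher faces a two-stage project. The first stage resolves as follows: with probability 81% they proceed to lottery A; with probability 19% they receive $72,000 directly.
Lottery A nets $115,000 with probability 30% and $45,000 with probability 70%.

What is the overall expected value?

$67,140

EV(A) = 0.3 × 115000 + 0.7 × 45000 = 34500 + 31500 = 66000
Branch B: 72000 (certain)
Overall = 0.81 × 66000 + 0.19 × 72000 = 53460 + 13680 = 67140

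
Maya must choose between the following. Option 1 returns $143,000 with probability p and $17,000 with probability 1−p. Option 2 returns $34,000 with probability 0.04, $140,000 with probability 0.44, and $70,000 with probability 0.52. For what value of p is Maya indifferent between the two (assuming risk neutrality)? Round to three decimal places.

p = 0.654

EV(Option 2) = 0.04 × 34000 + 0.44 × 140000 + 0.52 × 70000 = 1360 + 61600 + 36400 = 99360
p·143000 + (1−p)·17000 = 99360
126000p + 17000 = 99360
p = (99360 − 17000) / 126000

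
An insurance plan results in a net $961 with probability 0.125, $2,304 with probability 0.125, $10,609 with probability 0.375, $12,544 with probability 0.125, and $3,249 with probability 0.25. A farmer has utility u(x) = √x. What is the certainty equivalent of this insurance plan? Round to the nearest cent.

$5,890.56

E[u] = 0.125·√961 + 0.125·√2304 + 0.375·√10609 + 0.125·√12544 + 0.25·√3249 = 0.125·31 + 0.125·48 + 0.375·103 + 0.125·112 + 0.25·57 = 76.75
CE = (76.75)² = 5890.5625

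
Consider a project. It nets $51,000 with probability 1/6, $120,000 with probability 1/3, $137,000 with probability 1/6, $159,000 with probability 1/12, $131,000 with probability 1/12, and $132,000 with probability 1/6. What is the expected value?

$117,500

EV = 1/6 × 51000 + 1/3 × 120000 + 1/6 × 137000 + 1/12 × 159000 + 1/12 × 131000 + 1/6 × 132000 = 8500 + 40000 + 22833.3333 + 13250 + 10916.6667 + 22000 = 117500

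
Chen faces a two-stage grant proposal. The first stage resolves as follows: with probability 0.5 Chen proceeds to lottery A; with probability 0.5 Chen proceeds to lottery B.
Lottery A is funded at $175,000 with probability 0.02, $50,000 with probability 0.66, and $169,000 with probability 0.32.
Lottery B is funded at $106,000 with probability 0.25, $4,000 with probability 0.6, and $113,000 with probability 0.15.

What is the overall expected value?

EV(A) = 0.02 × 175000 + 0.66 × 50000 + 0.32 × 169000 = 3500 + 33000 + 54080 = 90580
EV(B) = 0.25 × 106000 + 0.6 × 4000 + 0.15 × 113000 = 26500 + 2400 + 16950 = 45850
Overall = 0.5 × 90580 + 0.5 × 45850 = 45290 + 22925 = 68215

$68,215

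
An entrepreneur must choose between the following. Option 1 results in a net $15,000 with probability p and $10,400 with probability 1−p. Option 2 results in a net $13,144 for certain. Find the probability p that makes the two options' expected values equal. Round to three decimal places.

p = 0.597

p·15000 + (1−p)·10400 = 13144
4600p + 10400 = 13144
p = (13144 − 10400) / 4600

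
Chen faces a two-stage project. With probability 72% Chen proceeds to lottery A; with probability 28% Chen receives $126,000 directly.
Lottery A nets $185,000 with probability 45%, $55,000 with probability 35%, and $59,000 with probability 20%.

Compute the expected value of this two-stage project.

EV(A) = 0.45 × 185000 + 0.35 × 55000 + 0.2 × 59000 = 83250 + 19250 + 11800 = 114300
Branch B: 126000 (certain)
Overall = 0.72 × 114300 + 0.28 × 126000 = 82296 + 35280 = 117576

$117,576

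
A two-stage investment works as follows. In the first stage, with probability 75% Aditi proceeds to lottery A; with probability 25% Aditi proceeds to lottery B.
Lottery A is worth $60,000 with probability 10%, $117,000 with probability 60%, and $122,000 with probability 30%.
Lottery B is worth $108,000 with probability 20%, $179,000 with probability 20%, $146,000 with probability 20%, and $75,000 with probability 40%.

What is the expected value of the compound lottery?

EV(A) = 0.1 × 60000 + 0.6 × 117000 + 0.3 × 122000 = 6000 + 70200 + 36600 = 112800
EV(B) = 0.2 × 108000 + 0.2 × 179000 + 0.2 × 146000 + 0.4 × 75000 = 21600 + 35800 + 29200 + 30000 = 116600
Overall = 0.75 × 112800 + 0.25 × 116600 = 84600 + 29150 = 113750

$113,750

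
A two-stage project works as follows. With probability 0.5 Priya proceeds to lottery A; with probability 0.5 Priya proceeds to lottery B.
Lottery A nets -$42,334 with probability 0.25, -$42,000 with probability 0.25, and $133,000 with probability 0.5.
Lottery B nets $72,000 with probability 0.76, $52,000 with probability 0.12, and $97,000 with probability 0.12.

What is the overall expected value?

$59,008.25

EV(A) = 0.25 × (-42334) + 0.25 × (-42000) + 0.5 × 133000 = -10583.5 − 10500 + 66500 = 45416.5
EV(B) = 0.76 × 72000 + 0.12 × 52000 + 0.12 × 97000 = 54720 + 6240 + 11640 = 72600
Overall = 0.5 × 45416.5 + 0.5 × 72600 = 22708.25 + 36300 = 59008.25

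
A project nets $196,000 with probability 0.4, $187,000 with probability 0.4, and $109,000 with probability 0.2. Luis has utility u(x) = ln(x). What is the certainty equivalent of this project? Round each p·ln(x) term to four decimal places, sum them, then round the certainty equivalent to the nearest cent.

E[u] = 0.4·ln(196000) + 0.4·ln(187000) + 0.2·ln(109000) = 4.8743 + 4.8555 + 2.3198 = 12.0496
CE = e^12.0496 ≈ 171030.98

$171,030.98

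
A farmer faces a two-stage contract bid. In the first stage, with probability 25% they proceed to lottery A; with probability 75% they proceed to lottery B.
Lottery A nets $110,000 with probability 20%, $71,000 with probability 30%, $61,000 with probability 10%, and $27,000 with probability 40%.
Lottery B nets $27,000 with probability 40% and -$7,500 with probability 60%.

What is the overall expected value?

EV(A) = 0.2 × 110000 + 0.3 × 71000 + 0.1 × 61000 + 0.4 × 27000 = 22000 + 21300 + 6100 + 10800 = 60200
EV(B) = 0.4 × 27000 + 0.6 × (-7500) = 10800 − 4500 = 6300
Overall = 0.25 × 60200 + 0.75 × 6300 = 15050 + 4725 = 19775

$19,775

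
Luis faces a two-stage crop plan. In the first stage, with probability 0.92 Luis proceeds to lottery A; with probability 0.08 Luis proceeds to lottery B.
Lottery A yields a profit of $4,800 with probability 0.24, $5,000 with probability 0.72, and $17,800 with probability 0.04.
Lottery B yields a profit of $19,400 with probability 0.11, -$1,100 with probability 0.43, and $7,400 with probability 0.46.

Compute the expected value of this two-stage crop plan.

EV(A) = 0.24 × 4800 + 0.72 × 5000 + 0.04 × 17800 = 1152 + 3600 + 712 = 5464
EV(B) = 0.11 × 19400 + 0.43 × (-1100) + 0.46 × 7400 = 2134 − 473 + 3404 = 5065
Overall = 0.92 × 5464 + 0.08 × 5065 = 5026.88 + 405.2 = 5432.08

$5,432.08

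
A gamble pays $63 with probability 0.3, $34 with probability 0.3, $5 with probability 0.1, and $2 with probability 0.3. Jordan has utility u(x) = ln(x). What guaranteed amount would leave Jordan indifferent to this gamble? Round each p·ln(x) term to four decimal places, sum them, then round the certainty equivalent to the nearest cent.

$14.43

E[u] = 0.3·ln(63) + 0.3·ln(34) + 0.1·ln(5) + 0.3·ln(2) = 1.2429 + 1.0579 + 0.1609 + 0.2079 = 2.6696
CE = e^2.6696 ≈ 14.43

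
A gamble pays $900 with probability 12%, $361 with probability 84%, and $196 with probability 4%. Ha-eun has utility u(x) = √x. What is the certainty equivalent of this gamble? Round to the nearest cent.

E[u] = 0.12·√900 + 0.84·√361 + 0.04·√196 = 0.12·30 + 0.84·19 + 0.04·14 = 20.12
CE = (20.12)² = 404.8144

$404.81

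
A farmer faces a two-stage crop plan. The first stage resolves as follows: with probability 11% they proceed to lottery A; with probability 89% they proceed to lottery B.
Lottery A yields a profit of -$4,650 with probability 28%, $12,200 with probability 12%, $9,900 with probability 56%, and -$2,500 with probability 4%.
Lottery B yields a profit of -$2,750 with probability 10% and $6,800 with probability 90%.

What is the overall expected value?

$5,818.71

EV(A) = 0.28 × (-4650) + 0.12 × 12200 + 0.56 × 9900 + 0.04 × (-2500) = -1302 + 1464 + 5544 − 100 = 5606
EV(B) = 0.1 × (-2750) + 0.9 × 6800 = -275 + 6120 = 5845
Overall = 0.11 × 5606 + 0.89 × 5845 = 616.66 + 5202.05 = 5818.71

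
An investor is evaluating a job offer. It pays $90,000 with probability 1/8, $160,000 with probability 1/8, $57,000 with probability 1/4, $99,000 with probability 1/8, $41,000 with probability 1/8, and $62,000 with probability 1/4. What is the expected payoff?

$78,500

EV = 1/8 × 90000 + 1/8 × 160000 + 1/4 × 57000 + 1/8 × 99000 + 1/8 × 41000 + 1/4 × 62000 = 11250 + 20000 + 14250 + 12375 + 5125 + 15500 = 78500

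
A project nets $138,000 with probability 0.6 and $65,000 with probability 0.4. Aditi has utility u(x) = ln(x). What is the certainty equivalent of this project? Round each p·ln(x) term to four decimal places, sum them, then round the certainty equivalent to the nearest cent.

E[u] = 0.6·ln(138000) + 0.4·ln(65000) = 7.1010 + 4.4329 = 11.5339
CE = e^11.5339 ≈ 102119.60

$102,119.60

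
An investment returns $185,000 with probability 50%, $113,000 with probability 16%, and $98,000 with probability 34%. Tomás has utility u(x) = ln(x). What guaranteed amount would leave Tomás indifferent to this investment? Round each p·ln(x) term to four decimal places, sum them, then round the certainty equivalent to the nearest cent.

$137,750.59

E[u] = 0.5·ln(185000) + 0.16·ln(113000) + 0.34·ln(98000) = 6.0641 + 1.8616 + 3.9075 = 11.8332
CE = e^11.8332 ≈ 137750.59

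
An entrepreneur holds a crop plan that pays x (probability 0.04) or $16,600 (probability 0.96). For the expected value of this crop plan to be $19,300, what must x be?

0.04·x + 0.96·16600 = 19300
0.04·x = 19300 − 15936 = 3364
x = 3364 / 0.04 = 84100

x = $84,100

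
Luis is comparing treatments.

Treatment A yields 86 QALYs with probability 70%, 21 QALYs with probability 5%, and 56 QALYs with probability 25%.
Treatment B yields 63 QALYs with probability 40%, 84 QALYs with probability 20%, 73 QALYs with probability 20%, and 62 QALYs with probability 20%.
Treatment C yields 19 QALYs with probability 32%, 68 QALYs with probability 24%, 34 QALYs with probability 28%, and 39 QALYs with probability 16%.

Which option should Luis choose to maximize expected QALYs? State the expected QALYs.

Treatment A (75.25 QALYs)

Treatment A = 0.7 × 86 + 0.05 × 21 + 0.25 × 56 = 60.2 + 1.05 + 14 = 75.25
Treatment B = 0.4 × 63 + 0.2 × 84 + 0.2 × 73 + 0.2 × 62 = 25.2 + 16.8 + 14.6 + 12.4 = 69
Treatment C = 0.32 × 19 + 0.24 × 68 + 0.28 × 34 + 0.16 × 39 = 6.08 + 16.32 + 9.52 + 6.24 = 38.16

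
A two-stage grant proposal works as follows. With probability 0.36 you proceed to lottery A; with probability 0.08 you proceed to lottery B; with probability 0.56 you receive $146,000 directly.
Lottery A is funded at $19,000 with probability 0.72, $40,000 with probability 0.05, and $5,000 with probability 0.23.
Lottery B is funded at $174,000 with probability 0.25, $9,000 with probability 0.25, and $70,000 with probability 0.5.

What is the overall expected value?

$94,278.80

EV(A) = 0.72 × 19000 + 0.05 × 40000 + 0.23 × 5000 = 13680 + 2000 + 1150 = 16830
EV(B) = 0.25 × 174000 + 0.25 × 9000 + 0.5 × 70000 = 43500 + 2250 + 35000 = 80750
Branch C: 146000 (certain)
Overall = 0.36 × 16830 + 0.08 × 80750 + 0.56 × 146000 = 6058.8 + 6460 + 81760 = 94278.8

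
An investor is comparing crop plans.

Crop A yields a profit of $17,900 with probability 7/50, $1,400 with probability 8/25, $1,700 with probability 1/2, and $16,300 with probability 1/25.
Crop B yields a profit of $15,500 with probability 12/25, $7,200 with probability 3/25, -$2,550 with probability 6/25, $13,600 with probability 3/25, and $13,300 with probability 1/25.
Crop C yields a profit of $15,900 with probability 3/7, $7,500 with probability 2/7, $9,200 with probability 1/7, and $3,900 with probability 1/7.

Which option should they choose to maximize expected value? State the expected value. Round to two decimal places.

Crop A = 7/50 × 17900 + 8/25 × 1400 + 1/2 × 1700 + 1/25 × 16300 = 2506 + 448 + 850 + 652 = 4456
Crop B = 12/25 × 15500 + 3/25 × 7200 + 6/25 × (-2550) + 3/25 × 13600 + 1/25 × 13300 = 7440 + 864 − 612 + 1632 + 532 = 9856
Crop C = 3/7 × 15900 + 2/7 × 7500 + 1/7 × 9200 + 1/7 × 3900 = 6814.2857 + 2142.8571 + 1314.2857 + 557.1429 = 10828.5714

Crop C ($10,828.57)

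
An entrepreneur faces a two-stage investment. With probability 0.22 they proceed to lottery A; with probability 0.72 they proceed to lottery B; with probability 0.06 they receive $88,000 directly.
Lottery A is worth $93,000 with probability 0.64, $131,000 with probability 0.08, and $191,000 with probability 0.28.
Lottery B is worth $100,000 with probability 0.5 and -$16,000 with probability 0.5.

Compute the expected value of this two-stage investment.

EV(A) = 0.64 × 93000 + 0.08 × 131000 + 0.28 × 191000 = 59520 + 10480 + 53480 = 123480
EV(B) = 0.5 × 100000 + 0.5 × (-16000) = 50000 − 8000 = 42000
Branch C: 88000 (certain)
Overall = 0.22 × 123480 + 0.72 × 42000 + 0.06 × 88000 = 27165.6 + 30240 + 5280 = 62685.6

$62,685.60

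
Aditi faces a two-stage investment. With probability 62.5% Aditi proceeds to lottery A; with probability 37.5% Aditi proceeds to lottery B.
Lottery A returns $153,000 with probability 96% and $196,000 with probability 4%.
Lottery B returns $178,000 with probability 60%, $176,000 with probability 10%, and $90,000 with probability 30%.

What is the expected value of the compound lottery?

EV(A) = 0.96 × 153000 + 0.04 × 196000 = 146880 + 7840 = 154720
EV(B) = 0.6 × 178000 + 0.1 × 176000 + 0.3 × 90000 = 106800 + 17600 + 27000 = 151400
Overall = 0.625 × 154720 + 0.375 × 151400 = 96700 + 56775 = 153475

$153,475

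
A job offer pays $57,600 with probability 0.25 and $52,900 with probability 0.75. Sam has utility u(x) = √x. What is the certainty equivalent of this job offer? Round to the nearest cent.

$54,056.25

E[u] = 0.25·√57600 + 0.75·√52900 = 0.25·240 + 0.75·230 = 232.5
CE = (232.5)² = 54056.25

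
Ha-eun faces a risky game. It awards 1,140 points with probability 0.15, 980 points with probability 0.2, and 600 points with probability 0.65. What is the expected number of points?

757 points

EV = 0.15 × 1140 + 0.2 × 980 + 0.65 × 600 = 171 + 196 + 390 = 757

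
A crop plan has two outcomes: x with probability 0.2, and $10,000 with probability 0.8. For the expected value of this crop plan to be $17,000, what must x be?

x = $45,000

0.2·x + 0.8·10000 = 17000
0.2·x = 17000 − 8000 = 9000
x = 9000 / 0.2 = 45000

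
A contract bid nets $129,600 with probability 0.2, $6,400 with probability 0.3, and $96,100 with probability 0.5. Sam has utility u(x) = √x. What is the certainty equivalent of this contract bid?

E[u] = 0.2·√129600 + 0.3·√6400 + 0.5·√96100 = 0.2·360 + 0.3·80 + 0.5·310 = 251
CE = (251)² = 63001

$63,001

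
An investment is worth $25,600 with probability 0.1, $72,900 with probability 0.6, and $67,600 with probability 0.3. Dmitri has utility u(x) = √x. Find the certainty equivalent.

E[u] = 0.1·√25600 + 0.6·√72900 + 0.3·√67600 = 0.1·160 + 0.6·270 + 0.3·260 = 256
CE = (256)² = 65536

$65,536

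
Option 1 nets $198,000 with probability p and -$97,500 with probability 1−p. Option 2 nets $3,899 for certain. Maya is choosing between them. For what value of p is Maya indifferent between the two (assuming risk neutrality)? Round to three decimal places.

p = 0.343

p·198000 + (1−p)·(-97500) = 3899
295500p − 97500 = 3899
p = (3899 + 97500) / 295500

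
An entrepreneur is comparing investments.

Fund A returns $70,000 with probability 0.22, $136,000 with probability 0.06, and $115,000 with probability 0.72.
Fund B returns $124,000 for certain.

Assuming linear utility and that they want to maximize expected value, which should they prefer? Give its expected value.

Fund B ($124,000)

Fund A = 0.22 × 70000 + 0.06 × 136000 + 0.72 × 115000 = 15400 + 8160 + 82800 = 106360
Fund B: 124000 (certain)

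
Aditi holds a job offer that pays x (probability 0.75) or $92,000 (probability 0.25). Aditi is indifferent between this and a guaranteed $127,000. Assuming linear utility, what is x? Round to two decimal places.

0.75·x + 0.25·92000 = 127000
0.75·x = 127000 − 23000 = 104000
x = 104000 / 0.75 = 138666.6667

x = $138,666.67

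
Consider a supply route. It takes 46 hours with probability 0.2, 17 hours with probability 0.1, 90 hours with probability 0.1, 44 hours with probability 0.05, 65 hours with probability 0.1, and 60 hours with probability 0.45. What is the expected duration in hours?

EV = 0.2 × 46 + 0.1 × 17 + 0.1 × 90 + 0.05 × 44 + 0.1 × 65 + 0.45 × 60 = 9.2 + 1.7 + 9 + 2.2 + 6.5 + 27 = 55.6

55.6 hours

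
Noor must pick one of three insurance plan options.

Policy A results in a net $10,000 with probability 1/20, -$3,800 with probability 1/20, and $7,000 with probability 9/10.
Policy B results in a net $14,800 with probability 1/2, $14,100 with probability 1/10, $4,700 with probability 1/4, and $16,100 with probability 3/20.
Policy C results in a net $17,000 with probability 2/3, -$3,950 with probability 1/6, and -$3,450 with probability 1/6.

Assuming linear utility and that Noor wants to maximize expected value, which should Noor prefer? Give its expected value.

Policy A = 1/20 × 10000 + 1/20 × (-3800) + 9/10 × 7000 = 500 − 190 + 6300 = 6610
Policy B = 1/2 × 14800 + 1/10 × 14100 + 1/4 × 4700 + 3/20 × 16100 = 7400 + 1410 + 1175 + 2415 = 12400
Policy C = 2/3 × 17000 + 1/6 × (-3950) + 1/6 × (-3450) = 11333.3333 − 658.3333 − 575 = 10100

Policy B ($12,400)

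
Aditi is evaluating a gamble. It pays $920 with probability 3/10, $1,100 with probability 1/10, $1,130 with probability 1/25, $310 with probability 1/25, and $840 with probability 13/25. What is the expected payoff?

EV = 3/10 × 920 + 1/10 × 1100 + 1/25 × 1130 + 1/25 × 310 + 13/25 × 840 = 276 + 110 + 45.2 + 12.4 + 436.8 = 880.4

$880.40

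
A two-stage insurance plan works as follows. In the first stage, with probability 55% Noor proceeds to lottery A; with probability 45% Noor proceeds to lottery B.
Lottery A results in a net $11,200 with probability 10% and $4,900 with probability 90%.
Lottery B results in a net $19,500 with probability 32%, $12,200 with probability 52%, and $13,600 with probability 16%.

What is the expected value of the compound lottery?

$9,683.50

EV(A) = 0.1 × 11200 + 0.9 × 4900 = 1120 + 4410 = 5530
EV(B) = 0.32 × 19500 + 0.52 × 12200 + 0.16 × 13600 = 6240 + 6344 + 2176 = 14760
Overall = 0.55 × 5530 + 0.45 × 14760 = 3041.5 + 6642 = 9683.5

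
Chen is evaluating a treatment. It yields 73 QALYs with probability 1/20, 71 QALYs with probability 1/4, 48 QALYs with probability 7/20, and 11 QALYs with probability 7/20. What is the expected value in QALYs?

EV = 1/20 × 73 + 1/4 × 71 + 7/20 × 48 + 7/20 × 11 = 3.65 + 17.75 + 16.8 + 3.85 = 42.05

42.05 QALYs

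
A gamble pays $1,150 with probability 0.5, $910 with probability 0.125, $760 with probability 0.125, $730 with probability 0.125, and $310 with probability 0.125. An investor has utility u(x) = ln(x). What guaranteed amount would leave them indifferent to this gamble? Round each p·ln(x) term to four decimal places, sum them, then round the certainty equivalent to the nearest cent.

$850.56

E[u] = 0.5·ln(1150) + 0.125·ln(910) + 0.125·ln(760) + 0.125·ln(730) + 0.125·ln(310) = 3.5238 + 0.8517 + 0.8292 + 0.8241 + 0.7171 = 6.7459
CE = e^6.7459 ≈ 850.56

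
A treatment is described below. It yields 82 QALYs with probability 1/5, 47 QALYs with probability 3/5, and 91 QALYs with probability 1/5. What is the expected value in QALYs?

EV = 1/5 × 82 + 3/5 × 47 + 1/5 × 91 = 16.4 + 28.2 + 18.2 = 62.8

62.8 QALYs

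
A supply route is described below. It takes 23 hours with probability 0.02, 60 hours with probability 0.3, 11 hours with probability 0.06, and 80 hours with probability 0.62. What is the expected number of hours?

EV = 0.02 × 23 + 0.3 × 60 + 0.06 × 11 + 0.62 × 80 = 0.46 + 18 + 0.66 + 49.6 = 68.72

68.72 hours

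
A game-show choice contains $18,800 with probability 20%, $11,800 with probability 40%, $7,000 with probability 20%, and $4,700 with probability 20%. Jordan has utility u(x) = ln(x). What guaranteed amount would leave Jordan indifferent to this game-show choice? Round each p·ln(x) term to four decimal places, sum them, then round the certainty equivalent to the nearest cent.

E[u] = 0.2·ln(18800) + 0.4·ln(11800) + 0.2·ln(7000) + 0.2·ln(4700) = 1.9683 + 3.7503 + 1.7707 + 1.6911 = 9.1804
CE = e^9.1804 ≈ 9705.03

$9,705.03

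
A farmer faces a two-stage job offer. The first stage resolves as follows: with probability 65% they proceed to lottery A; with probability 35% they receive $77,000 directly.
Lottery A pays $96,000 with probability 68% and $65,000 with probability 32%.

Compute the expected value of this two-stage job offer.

EV(A) = 0.68 × 96000 + 0.32 × 65000 = 65280 + 20800 = 86080
Branch B: 77000 (certain)
Overall = 0.65 × 86080 + 0.35 × 77000 = 55952 + 26950 = 82902

$82,902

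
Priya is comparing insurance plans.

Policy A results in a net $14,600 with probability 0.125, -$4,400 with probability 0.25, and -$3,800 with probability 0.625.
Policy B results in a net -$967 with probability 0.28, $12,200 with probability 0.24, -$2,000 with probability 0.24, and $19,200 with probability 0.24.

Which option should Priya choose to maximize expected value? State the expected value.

Policy B ($6,785.24)

Policy A = 0.125 × 14600 + 0.25 × (-4400) + 0.625 × (-3800) = 1825 − 1100 − 2375 = -1650
Policy B = 0.28 × (-967) + 0.24 × 12200 + 0.24 × (-2000) + 0.24 × 19200 = -270.76 + 2928 − 480 + 4608 = 6785.24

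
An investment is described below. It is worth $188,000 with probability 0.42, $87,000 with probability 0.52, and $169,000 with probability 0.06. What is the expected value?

$134,340

EV = 0.42 × 188000 + 0.52 × 87000 + 0.06 × 169000 = 78960 + 45240 + 10140 = 134340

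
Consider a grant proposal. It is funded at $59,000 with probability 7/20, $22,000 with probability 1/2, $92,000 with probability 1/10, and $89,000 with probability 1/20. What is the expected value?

EV = 7/20 × 59000 + 1/2 × 22000 + 1/10 × 92000 + 1/20 × 89000 = 20650 + 11000 + 9200 + 4450 = 45300

$45,300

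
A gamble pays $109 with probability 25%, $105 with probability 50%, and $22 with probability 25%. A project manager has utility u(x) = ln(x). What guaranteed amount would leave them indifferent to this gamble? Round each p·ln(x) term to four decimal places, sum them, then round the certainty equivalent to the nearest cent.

$71.71

E[u] = 0.25·ln(109) + 0.5·ln(105) + 0.25·ln(22) = 1.1728 + 2.3270 + 0.7728 = 4.2726
CE = e^4.2726 ≈ 71.71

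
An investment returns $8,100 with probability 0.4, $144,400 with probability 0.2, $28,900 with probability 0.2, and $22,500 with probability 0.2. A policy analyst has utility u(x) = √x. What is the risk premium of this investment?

E[u] = 0.4·√8100 + 0.2·√144400 + 0.2·√28900 + 0.2·√22500 = 0.4·90 + 0.2·380 + 0.2·170 + 0.2·150 = 176
CE = (176)² = 30976
Risk premium = EV − CE = 42400 − 30976 = 11424

$11,424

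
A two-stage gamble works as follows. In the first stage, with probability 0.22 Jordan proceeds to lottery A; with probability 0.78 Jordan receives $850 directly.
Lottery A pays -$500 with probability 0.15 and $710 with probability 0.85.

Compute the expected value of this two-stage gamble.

EV(A) = 0.15 × (-500) + 0.85 × 710 = -75 + 603.5 = 528.5
Branch B: 850 (certain)
Overall = 0.22 × 528.5 + 0.78 × 850 = 116.27 + 663 = 779.27

$779.27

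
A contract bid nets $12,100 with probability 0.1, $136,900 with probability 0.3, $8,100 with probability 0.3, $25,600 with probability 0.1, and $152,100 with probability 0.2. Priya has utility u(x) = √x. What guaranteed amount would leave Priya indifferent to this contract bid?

$59,049

E[u] = 0.1·√12100 + 0.3·√136900 + 0.3·√8100 + 0.1·√25600 + 0.2·√152100 = 0.1·110 + 0.3·370 + 0.3·90 + 0.1·160 + 0.2·390 = 243
CE = (243)² = 59049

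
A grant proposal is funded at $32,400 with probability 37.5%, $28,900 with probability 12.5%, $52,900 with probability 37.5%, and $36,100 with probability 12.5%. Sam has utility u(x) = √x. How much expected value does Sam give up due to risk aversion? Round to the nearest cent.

E[u] = 0.375·√32400 + 0.125·√28900 + 0.375·√52900 + 0.125·√36100 = 0.375·180 + 0.125·170 + 0.375·230 + 0.125·190 = 198.75
CE = (198.75)² = 39501.5625
Risk premium = EV − CE = 40112.5 − 39501.5625 = 610.9375

$610.94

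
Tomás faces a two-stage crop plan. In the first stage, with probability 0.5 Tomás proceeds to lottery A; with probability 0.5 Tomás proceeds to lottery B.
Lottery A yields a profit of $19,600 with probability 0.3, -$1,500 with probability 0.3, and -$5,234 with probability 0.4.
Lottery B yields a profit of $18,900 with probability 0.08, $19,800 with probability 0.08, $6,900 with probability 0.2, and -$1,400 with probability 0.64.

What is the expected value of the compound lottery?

EV(A) = 0.3 × 19600 + 0.3 × (-1500) + 0.4 × (-5234) = 5880 − 450 − 2093.6 = 3336.4
EV(B) = 0.08 × 18900 + 0.08 × 19800 + 0.2 × 6900 + 0.64 × (-1400) = 1512 + 1584 + 1380 − 896 = 3580
Overall = 0.5 × 3336.4 + 0.5 × 3580 = 1668.2 + 1790 = 3458.2

$3,458.20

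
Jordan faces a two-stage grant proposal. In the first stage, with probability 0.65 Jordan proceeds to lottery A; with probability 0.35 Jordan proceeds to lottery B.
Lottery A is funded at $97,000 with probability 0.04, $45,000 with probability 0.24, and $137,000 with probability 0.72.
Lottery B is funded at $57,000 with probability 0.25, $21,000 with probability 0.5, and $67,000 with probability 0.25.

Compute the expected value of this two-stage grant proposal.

$88,183

EV(A) = 0.04 × 97000 + 0.24 × 45000 + 0.72 × 137000 = 3880 + 10800 + 98640 = 113320
EV(B) = 0.25 × 57000 + 0.5 × 21000 + 0.25 × 67000 = 14250 + 10500 + 16750 = 41500
Overall = 0.65 × 113320 + 0.35 × 41500 = 73658 + 14525 = 88183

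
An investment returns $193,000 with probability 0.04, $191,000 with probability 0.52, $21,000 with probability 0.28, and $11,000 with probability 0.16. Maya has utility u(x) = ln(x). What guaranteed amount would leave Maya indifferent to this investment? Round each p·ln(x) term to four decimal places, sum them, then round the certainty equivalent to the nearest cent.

$65,218.60

E[u] = 0.04·ln(193000) + 0.52·ln(191000) + 0.28·ln(21000) + 0.16·ln(11000) = 0.4868 + 6.3232 + 2.7866 + 1.4889 = 11.0855
CE = e^11.0855 ≈ 65218.60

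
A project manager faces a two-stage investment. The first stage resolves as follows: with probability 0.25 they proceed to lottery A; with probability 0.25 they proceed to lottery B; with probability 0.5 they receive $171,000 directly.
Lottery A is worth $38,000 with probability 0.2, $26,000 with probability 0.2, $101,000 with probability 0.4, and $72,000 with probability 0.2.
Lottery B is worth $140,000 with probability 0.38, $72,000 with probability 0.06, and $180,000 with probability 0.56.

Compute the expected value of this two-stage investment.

EV(A) = 0.2 × 38000 + 0.2 × 26000 + 0.4 × 101000 + 0.2 × 72000 = 7600 + 5200 + 40400 + 14400 = 67600
EV(B) = 0.38 × 140000 + 0.06 × 72000 + 0.56 × 180000 = 53200 + 4320 + 100800 = 158320
Branch C: 171000 (certain)
Overall = 0.25 × 67600 + 0.25 × 158320 + 0.5 × 171000 = 16900 + 39580 + 85500 = 141980

$141,980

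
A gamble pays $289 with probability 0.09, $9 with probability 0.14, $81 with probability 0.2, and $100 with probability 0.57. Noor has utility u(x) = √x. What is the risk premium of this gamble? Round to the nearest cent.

$11.17

E[u] = 0.09·√289 + 0.14·√9 + 0.2·√81 + 0.57·√100 = 0.09·17 + 0.14·3 + 0.2·9 + 0.57·10 = 9.45
CE = (9.45)² = 89.3025
Risk premium = EV − CE = 100.47 − 89.3025 = 11.1675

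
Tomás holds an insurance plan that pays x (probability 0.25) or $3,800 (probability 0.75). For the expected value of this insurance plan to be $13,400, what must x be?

x = $42,200

0.25·x + 0.75·3800 = 13400
0.25·x = 13400 − 2850 = 10550
x = 10550 / 0.25 = 42200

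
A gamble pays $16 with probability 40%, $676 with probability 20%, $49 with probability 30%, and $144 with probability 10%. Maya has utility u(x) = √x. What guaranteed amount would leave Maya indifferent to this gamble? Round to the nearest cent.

$102.01

E[u] = 0.4·√16 + 0.2·√676 + 0.3·√49 + 0.1·√144 = 0.4·4 + 0.2·26 + 0.3·7 + 0.1·12 = 10.1
CE = (10.1)² = 102.01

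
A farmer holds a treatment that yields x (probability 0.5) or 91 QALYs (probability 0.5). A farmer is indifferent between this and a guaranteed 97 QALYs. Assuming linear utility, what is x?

x = 103 QALYs

0.5·x + 0.5·91 = 97
0.5·x = 97 − 45.5 = 51.5
x = 51.5 / 0.5 = 103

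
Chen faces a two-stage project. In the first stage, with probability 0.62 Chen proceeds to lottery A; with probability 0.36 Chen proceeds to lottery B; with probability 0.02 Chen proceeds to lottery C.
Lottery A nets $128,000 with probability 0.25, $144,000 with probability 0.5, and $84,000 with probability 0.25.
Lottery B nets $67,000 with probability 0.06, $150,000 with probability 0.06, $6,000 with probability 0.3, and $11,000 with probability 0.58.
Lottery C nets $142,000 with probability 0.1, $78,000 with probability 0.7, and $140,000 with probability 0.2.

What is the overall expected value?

EV(A) = 0.25 × 128000 + 0.5 × 144000 + 0.25 × 84000 = 32000 + 72000 + 21000 = 125000
EV(B) = 0.06 × 67000 + 0.06 × 150000 + 0.3 × 6000 + 0.58 × 11000 = 4020 + 9000 + 1800 + 6380 = 21200
EV(C) = 0.1 × 142000 + 0.7 × 78000 + 0.2 × 140000 = 14200 + 54600 + 28000 = 96800
Overall = 0.62 × 125000 + 0.36 × 21200 + 0.02 × 96800 = 77500 + 7632 + 1936 = 87068

$87,068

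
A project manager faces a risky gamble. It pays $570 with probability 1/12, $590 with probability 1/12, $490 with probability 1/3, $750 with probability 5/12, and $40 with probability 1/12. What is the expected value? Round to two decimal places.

EV = 1/12 × 570 + 1/12 × 590 + 1/3 × 490 + 5/12 × 750 + 1/12 × 40 = 47.5 + 49.1667 + 163.3333 + 312.5 + 3.3333 = 575.8333

$575.83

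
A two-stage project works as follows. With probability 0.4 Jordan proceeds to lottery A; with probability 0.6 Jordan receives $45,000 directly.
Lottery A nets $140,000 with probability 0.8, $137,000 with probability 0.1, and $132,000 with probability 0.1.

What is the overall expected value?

$82,560

EV(A) = 0.8 × 140000 + 0.1 × 137000 + 0.1 × 132000 = 112000 + 13700 + 13200 = 138900
Branch B: 45000 (certain)
Overall = 0.4 × 138900 + 0.6 × 45000 = 55560 + 27000 = 82560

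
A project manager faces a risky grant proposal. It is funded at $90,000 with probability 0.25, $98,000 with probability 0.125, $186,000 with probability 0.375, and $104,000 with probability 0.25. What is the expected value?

$130,500

EV = 0.25 × 90000 + 0.125 × 98000 + 0.375 × 186000 + 0.25 × 104000 = 22500 + 12250 + 69750 + 26000 = 130500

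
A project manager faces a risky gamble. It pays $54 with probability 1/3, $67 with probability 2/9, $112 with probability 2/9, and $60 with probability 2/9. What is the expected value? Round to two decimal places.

$71.11

EV = 1/3 × 54 + 2/9 × 67 + 2/9 × 112 + 2/9 × 60 = 18 + 14.8889 + 24.8889 + 13.3333 = 71.1111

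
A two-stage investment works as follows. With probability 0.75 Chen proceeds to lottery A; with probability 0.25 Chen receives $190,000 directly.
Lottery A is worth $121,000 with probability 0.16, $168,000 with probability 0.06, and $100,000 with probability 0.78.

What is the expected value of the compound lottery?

$128,080

EV(A) = 0.16 × 121000 + 0.06 × 168000 + 0.78 × 100000 = 19360 + 10080 + 78000 = 107440
Branch B: 190000 (certain)
Overall = 0.75 × 107440 + 0.25 × 190000 = 80580 + 47500 = 128080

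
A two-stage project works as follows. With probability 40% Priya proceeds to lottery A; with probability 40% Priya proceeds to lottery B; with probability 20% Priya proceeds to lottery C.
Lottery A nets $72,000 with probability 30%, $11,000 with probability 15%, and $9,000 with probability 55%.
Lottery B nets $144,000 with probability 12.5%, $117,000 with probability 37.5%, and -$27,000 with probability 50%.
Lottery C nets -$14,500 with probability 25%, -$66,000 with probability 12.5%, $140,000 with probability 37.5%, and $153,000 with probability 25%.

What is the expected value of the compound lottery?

EV(A) = 0.3 × 72000 + 0.15 × 11000 + 0.55 × 9000 = 21600 + 1650 + 4950 = 28200
EV(B) = 0.125 × 144000 + 0.375 × 117000 + 0.5 × (-27000) = 18000 + 43875 − 13500 = 48375
EV(C) = 0.25 × (-14500) + 0.125 × (-66000) + 0.375 × 140000 + 0.25 × 153000 = -3625 − 8250 + 52500 + 38250 = 78875
Overall = 0.4 × 28200 + 0.4 × 48375 + 0.2 × 78875 = 11280 + 19350 + 15775 = 46405

$46,405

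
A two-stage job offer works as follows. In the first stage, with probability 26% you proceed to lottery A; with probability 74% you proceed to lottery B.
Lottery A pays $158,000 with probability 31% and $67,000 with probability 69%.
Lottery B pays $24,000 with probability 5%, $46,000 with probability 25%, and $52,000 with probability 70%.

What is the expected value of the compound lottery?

EV(A) = 0.31 × 158000 + 0.69 × 67000 = 48980 + 46230 = 95210
EV(B) = 0.05 × 24000 + 0.25 × 46000 + 0.7 × 52000 = 1200 + 11500 + 36400 = 49100
Overall = 0.26 × 95210 + 0.74 × 49100 = 24754.6 + 36334 = 61088.6

$61,088.60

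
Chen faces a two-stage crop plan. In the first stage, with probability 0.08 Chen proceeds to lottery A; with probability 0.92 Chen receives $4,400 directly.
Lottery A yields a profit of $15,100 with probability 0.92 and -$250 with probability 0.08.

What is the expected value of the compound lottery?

$5,157.76

EV(A) = 0.92 × 15100 + 0.08 × (-250) = 13892 − 20 = 13872
Branch B: 4400 (certain)
Overall = 0.08 × 13872 + 0.92 × 4400 = 1109.76 + 4048 = 5157.76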